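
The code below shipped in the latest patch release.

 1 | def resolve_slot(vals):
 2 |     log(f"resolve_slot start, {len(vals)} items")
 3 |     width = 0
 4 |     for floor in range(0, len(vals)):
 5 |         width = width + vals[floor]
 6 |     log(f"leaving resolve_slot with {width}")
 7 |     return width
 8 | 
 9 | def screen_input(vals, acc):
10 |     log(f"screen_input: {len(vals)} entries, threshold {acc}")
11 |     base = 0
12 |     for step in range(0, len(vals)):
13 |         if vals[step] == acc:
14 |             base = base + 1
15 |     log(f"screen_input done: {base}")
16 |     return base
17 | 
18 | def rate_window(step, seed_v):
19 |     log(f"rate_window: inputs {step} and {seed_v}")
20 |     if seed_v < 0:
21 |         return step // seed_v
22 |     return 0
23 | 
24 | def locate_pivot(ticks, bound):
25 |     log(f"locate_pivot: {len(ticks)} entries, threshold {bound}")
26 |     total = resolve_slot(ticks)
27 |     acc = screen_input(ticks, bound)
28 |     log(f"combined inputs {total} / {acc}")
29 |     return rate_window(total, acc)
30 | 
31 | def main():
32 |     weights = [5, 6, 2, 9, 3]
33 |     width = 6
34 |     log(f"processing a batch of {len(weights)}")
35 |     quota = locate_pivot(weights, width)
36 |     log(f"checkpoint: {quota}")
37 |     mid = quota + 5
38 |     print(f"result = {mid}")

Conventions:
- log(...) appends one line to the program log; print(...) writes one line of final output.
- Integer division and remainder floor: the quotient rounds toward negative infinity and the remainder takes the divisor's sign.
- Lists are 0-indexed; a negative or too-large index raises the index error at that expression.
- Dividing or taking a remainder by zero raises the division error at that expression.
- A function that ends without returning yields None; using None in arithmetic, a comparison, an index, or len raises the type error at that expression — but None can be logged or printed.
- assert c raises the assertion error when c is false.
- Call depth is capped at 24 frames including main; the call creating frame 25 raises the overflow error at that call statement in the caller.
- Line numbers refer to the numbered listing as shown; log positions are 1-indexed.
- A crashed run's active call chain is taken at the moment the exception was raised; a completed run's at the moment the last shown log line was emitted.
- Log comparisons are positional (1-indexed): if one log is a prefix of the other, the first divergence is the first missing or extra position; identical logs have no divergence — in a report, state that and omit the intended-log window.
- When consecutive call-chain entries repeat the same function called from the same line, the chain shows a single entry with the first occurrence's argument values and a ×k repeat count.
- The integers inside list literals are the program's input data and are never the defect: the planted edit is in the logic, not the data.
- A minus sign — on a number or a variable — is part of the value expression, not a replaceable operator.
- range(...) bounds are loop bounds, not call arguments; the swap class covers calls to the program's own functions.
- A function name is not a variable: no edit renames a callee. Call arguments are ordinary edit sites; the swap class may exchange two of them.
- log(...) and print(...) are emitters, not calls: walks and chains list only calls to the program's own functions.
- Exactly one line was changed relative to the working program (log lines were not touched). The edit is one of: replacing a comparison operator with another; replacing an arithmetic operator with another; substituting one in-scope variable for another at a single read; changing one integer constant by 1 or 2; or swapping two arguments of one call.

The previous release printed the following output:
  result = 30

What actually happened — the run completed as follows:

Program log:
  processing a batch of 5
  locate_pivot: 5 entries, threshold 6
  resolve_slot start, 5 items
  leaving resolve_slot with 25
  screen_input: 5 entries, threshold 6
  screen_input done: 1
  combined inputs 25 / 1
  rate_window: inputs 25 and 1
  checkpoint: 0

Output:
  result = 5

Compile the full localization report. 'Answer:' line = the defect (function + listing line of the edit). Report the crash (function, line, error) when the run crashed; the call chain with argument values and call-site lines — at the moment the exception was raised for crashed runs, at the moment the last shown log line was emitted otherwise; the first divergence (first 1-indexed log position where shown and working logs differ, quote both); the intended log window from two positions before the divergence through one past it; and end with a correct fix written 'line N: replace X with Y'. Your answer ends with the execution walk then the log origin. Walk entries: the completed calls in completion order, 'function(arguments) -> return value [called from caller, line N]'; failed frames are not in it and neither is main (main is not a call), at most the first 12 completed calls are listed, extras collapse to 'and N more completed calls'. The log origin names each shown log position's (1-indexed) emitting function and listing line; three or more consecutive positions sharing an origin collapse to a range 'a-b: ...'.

Answer: the defect is in rate_window at line 20.
Key fact: The log first diverges at position 9: the faulty run prints 'checkpoint: 0' where the working version prints 'checkpoint: 25'.
Call chain: main.
First divergence: position 9 — shown 'checkpoint: 0', intended 'checkpoint: 25'.
Intended log window:
  7: combined inputs 25 / 1
  8: rate_window: inputs 25 and 1
  9: checkpoint: 25
Execution walk:
  resolve_slot([5, 6, 2, 9, 3]) -> 25  [called from locate_pivot, line 26]
  screen_input([5, 6, 2, 9, 3], 6) -> 1  [called from locate_pivot, line 27]
  rate_window(25, 1) -> 0  [called from locate_pivot, line 29]
  locate_pivot([5, 6, 2, 9, 3], 6) -> 0  [called from main, line 35]
Log line origins:
  1: from main, line 34
  2: from locate_pivot, line 25
  3: from resolve_slot, line 2
  4: from resolve_slot, line 6
  5: from screen_input, line 10
  6: from screen_input, line 15
  7: from locate_pivot, line 28
  8: from rate_window, line 19
  9: from main, line 36
A correct fix: line 20: replace `<` with `!=`.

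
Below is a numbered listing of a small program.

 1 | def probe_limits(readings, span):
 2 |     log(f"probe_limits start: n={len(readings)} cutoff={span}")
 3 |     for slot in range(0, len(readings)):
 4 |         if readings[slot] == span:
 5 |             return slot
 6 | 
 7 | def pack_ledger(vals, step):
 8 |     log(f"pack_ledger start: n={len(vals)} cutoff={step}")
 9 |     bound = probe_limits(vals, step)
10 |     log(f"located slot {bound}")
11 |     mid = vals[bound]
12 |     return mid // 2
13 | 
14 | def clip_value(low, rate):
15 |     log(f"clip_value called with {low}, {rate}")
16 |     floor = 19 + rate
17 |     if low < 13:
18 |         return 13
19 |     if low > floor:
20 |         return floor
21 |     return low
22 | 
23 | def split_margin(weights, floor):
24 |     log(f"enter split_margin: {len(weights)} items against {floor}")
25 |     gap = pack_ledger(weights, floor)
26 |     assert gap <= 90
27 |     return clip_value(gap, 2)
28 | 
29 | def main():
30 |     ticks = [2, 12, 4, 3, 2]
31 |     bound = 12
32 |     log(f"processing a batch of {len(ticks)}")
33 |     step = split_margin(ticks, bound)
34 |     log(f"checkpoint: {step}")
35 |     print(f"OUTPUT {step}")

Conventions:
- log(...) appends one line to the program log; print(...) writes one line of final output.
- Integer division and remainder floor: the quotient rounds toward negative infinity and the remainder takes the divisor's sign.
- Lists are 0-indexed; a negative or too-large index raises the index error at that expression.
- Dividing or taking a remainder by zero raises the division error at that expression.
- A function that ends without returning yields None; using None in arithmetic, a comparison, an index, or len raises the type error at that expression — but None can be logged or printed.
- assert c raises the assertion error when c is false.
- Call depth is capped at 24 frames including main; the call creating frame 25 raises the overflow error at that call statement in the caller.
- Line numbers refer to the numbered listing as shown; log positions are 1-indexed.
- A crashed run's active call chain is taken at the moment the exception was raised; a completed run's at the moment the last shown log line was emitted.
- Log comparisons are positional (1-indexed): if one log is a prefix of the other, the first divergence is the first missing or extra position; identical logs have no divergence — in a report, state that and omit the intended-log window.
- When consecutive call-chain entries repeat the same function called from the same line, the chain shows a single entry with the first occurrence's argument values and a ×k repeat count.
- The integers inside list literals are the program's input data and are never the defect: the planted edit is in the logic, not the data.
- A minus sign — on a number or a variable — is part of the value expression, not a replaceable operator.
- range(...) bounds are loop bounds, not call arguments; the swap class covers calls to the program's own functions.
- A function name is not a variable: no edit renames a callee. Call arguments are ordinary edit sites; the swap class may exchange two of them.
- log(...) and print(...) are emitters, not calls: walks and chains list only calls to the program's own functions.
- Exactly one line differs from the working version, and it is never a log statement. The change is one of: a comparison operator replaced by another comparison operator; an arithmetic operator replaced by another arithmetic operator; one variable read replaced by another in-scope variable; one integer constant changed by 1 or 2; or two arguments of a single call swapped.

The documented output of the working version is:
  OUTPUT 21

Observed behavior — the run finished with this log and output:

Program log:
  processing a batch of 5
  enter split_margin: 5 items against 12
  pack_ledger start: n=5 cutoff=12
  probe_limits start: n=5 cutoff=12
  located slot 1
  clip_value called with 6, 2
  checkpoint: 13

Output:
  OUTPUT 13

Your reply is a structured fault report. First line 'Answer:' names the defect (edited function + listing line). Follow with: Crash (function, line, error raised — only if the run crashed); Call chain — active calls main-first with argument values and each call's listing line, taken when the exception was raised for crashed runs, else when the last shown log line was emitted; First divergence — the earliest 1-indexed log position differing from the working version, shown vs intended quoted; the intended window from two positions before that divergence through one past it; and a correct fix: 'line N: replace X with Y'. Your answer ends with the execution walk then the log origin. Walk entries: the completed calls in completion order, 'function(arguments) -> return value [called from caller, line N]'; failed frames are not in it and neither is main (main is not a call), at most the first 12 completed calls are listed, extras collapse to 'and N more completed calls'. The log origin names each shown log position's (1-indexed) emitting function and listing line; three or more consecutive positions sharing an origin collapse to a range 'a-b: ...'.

Answer: the defect is in pack_ledger at line 12.
Key observation: The log first diverges at position 6: the faulty run prints 'clip_value called with 6, 2' where the working version prints 'clip_value called with 24, 2'.
Call chain: main.
First divergence: position 6; shown 'clip_value called with 6, 2' vs intended 'clip_value called with 24, 2'.
Intended log window:
  4: probe_limits start: n=5 cutoff=12
  5: located slot 1
  6: clip_value called with 24, 2
  7: checkpoint: 21
Execution walk:
  probe_limits([2, 12, 4, 3, 2], 12) -> 1  [called from pack_ledger, line 9]
  pack_ledger([2, 12, 4, 3, 2], 12) -> 6  [called from split_margin, line 25]
  clip_value(6, 2) -> 13  [called from split_margin, line 27]
  split_margin([2, 12, 4, 3, 2], 12) -> 13  [called from main, line 33]
Log origin:
  1: logged in main at line 32
  2: logged in split_margin at line 24
  3: logged in pack_ledger at line 8
  4: logged in probe_limits at line 2
  5: logged in pack_ledger at line 10
  6: logged in clip_value at line 15
  7: logged in main at line 34
A correct fix: line 12: replace `//` with `*`.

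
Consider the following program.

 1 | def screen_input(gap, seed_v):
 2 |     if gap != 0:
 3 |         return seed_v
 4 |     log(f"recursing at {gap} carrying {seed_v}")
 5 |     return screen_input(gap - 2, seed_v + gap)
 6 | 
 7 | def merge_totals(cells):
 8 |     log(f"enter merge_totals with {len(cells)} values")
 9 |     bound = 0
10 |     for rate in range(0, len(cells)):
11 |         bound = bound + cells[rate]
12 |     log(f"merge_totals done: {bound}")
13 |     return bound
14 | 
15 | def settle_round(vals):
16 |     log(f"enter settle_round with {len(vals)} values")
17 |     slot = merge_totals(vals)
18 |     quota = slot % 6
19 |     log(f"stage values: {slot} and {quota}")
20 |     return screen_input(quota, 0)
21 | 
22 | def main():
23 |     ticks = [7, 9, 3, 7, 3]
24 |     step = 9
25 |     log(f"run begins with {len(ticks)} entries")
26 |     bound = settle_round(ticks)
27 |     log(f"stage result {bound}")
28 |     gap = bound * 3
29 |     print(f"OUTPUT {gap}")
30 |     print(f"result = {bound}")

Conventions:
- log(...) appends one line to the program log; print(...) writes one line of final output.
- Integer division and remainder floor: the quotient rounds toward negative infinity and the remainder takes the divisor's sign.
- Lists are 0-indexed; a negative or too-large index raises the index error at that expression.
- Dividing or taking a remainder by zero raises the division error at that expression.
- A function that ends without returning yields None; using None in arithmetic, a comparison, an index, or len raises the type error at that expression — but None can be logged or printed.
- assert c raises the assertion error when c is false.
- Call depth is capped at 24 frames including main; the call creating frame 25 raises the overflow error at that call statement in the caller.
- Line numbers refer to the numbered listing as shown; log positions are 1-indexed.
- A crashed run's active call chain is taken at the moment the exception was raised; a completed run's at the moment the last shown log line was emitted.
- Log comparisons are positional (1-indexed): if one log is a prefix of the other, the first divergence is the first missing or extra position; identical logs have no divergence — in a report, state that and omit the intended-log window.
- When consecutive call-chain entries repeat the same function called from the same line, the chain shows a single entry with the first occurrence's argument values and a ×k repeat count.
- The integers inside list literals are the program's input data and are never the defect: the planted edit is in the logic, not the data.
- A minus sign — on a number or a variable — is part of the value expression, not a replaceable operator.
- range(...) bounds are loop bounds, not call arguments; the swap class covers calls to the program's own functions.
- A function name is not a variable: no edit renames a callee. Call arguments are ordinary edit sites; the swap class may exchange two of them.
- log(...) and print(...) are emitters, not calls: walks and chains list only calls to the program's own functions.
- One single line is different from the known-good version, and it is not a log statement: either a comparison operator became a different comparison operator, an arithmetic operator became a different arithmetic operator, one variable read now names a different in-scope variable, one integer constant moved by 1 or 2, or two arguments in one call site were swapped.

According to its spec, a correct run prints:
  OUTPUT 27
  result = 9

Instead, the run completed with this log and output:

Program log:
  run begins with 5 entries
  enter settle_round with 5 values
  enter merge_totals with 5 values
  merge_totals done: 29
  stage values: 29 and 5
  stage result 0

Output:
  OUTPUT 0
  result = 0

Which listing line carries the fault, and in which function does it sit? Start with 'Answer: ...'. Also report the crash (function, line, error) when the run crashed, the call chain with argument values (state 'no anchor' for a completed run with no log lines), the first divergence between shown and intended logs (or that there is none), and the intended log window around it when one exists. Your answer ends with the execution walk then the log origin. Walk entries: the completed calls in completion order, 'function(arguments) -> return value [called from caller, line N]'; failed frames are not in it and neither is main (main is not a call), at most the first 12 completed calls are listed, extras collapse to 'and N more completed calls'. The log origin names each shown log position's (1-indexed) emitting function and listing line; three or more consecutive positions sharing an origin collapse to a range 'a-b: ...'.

Answer: the defect is in screen_input at line 2.
Core observation: At log position 6 the runs split — shown 'stage result 0', but the working version logs 'recursing at 5 carrying 0'.
Call chain: main.
First divergence: position 6 — the shown line 'stage result 0' should read 'recursing at 5 carrying 0'.
Intended log window:
  4: merge_totals done: 29
  5: stage values: 29 and 5
  6: recursing at 5 carrying 0
  7: recursing at 3 carrying 5
Execution walk:
  merge_totals([7, 9, 3, 7, 3]) -> 29  [called from settle_round, line 17]
  screen_input(5, 0) -> 0  [called from settle_round, line 20]
  settle_round([7, 9, 3, 7, 3]) -> 0  [called from main, line 26]
Origin of each log line:
  1: from main, line 25
  2: from settle_round, line 16
  3: from merge_totals, line 8
  4: from merge_totals, line 12
  5: from settle_round, line 19
  6: from main, line 27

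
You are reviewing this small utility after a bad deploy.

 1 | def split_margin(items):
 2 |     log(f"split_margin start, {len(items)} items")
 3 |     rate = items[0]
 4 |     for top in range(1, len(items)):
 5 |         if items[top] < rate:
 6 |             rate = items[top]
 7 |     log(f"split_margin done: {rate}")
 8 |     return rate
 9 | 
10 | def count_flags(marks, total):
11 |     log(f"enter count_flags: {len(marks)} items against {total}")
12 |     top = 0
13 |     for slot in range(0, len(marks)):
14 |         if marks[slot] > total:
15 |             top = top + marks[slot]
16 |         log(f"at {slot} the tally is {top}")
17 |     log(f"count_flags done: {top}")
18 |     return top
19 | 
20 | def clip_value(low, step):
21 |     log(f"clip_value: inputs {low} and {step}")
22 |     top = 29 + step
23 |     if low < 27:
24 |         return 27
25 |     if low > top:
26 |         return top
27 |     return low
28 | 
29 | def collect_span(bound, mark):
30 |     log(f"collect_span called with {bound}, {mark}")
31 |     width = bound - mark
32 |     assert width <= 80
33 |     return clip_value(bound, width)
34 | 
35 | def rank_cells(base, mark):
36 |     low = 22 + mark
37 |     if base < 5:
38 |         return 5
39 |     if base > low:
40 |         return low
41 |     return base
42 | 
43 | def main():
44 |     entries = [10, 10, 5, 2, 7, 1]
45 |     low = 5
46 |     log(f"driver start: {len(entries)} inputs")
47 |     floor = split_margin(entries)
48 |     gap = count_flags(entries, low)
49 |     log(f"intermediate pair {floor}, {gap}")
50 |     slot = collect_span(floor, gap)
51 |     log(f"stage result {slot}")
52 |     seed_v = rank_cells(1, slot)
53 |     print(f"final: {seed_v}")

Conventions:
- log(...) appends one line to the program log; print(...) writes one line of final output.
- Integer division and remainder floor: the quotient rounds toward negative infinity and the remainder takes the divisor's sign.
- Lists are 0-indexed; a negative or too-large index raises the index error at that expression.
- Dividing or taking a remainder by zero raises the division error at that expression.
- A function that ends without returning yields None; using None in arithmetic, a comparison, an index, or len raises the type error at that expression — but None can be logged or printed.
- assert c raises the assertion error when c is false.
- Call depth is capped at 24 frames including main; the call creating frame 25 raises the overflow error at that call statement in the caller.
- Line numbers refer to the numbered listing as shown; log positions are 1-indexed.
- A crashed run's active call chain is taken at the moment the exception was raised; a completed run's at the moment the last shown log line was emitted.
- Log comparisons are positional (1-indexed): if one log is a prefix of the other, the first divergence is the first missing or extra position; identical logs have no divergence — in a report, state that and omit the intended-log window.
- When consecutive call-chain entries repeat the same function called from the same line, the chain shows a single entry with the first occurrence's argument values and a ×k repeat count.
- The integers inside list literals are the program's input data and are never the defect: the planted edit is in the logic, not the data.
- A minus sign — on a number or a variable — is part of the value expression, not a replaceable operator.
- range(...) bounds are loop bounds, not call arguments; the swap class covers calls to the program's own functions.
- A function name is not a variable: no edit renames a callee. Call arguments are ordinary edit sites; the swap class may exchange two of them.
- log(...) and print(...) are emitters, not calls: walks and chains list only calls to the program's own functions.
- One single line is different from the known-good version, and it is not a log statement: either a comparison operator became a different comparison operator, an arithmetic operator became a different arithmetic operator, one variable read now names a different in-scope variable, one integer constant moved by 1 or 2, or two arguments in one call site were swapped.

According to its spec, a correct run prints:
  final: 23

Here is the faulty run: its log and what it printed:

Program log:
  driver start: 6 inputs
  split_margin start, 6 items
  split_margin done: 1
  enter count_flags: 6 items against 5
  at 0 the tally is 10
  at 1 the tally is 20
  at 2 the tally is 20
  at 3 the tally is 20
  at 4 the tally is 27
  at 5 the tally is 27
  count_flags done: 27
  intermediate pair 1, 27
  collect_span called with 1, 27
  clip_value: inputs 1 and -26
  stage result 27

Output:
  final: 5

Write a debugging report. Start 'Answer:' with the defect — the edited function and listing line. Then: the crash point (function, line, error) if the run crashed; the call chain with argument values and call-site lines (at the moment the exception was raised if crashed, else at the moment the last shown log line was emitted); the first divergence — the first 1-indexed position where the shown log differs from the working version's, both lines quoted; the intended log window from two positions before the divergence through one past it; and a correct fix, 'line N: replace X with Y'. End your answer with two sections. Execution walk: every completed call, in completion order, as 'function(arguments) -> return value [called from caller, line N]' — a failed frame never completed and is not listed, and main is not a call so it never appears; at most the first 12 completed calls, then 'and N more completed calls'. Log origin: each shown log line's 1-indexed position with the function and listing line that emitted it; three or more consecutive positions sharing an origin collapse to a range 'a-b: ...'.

Answer: the defect is in main at line 52.
Key observation: Nothing in the log betrays the bug — only the output does.
Call chain: main.
First divergence: none (the log streams are identical).
Execution walk:
  split_margin([10, 10, 5, 2, 7, 1]) -> 1  [called from main, line 47]
  count_flags([10, 10, 5, 2, 7, 1], 5) -> 27  [called from main, line 48]
  clip_value(1, -26) -> 27  [called from collect_span, line 33]
  collect_span(1, 27) -> 27  [called from main, line 50]
  rank_cells(1, 27) -> 5  [called from main, line 52]
Origin of each log line:
  1: logged in main at line 46
  2: logged in split_margin at line 2
  3: logged in split_margin at line 7
  4: logged in count_flags at line 11
  5-10: logged in count_flags at line 16
  11: logged in count_flags at line 17
  12: logged in main at line 49
  13: logged in collect_span at line 30
  14: logged in clip_value at line 21
  15: logged in main at line 51
A correct fix: line 52: replace `rank_cells(1, slot)` with `rank_cells(slot, 1)`.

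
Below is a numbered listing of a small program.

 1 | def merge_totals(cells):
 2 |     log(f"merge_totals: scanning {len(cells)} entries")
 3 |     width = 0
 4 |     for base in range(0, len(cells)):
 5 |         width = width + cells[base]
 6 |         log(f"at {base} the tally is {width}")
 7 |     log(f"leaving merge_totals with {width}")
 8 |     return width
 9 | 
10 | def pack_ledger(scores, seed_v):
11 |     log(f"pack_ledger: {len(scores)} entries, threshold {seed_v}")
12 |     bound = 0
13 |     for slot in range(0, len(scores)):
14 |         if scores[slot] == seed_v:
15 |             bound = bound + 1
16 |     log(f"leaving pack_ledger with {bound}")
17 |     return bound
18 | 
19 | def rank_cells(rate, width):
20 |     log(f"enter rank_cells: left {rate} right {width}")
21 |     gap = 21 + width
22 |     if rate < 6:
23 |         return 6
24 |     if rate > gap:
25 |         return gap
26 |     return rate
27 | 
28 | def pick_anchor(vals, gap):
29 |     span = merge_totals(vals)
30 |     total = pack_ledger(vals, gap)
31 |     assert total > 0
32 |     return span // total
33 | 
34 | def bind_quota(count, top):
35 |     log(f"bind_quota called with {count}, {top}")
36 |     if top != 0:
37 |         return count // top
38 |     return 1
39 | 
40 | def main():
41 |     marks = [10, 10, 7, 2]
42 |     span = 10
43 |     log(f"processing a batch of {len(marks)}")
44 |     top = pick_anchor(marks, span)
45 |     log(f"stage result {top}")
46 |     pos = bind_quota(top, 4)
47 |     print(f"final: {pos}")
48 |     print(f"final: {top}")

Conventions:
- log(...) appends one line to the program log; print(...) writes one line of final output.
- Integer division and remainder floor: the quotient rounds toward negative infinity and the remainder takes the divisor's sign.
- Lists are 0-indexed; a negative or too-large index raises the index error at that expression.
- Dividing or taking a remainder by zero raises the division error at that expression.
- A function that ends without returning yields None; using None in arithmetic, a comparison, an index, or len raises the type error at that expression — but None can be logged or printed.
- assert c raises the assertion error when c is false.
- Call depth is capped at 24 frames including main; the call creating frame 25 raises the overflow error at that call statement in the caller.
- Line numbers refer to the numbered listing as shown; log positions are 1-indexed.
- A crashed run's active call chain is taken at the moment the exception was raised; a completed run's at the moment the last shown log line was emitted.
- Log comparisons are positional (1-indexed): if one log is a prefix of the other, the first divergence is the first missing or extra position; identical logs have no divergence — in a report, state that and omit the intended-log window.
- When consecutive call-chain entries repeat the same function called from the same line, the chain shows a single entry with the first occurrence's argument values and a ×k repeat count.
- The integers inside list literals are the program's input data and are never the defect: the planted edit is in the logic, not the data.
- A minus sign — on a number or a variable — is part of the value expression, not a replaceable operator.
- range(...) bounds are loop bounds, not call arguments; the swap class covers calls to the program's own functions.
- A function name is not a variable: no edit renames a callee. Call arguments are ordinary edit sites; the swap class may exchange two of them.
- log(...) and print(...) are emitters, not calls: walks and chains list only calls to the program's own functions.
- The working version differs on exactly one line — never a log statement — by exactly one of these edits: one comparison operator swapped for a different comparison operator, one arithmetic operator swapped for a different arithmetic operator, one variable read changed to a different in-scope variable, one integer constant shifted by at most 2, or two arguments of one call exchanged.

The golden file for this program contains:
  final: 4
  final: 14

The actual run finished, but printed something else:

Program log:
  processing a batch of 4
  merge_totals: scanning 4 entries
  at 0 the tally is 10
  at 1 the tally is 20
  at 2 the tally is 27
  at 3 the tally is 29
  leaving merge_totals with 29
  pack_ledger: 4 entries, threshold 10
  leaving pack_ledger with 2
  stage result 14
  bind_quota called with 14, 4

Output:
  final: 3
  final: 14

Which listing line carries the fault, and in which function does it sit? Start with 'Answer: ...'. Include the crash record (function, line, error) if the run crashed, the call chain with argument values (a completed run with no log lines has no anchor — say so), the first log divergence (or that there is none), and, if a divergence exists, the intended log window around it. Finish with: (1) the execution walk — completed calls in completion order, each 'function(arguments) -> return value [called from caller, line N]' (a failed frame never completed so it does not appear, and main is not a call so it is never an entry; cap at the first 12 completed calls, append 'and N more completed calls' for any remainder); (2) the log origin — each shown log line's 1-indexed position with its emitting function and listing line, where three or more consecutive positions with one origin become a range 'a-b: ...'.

Answer: the defect is in main at line 46.
The tell: Log line 11 is where behavior first shows: 'bind_quota called with 14, 4' appears instead of 'bind_quota called with 14, 3'.
Call chain: main -> bind_quota(14, 4) (called at line 46).
First divergence: position 11 — shown 'bind_quota called with 14, 4', intended 'bind_quota called with 14, 3'.
Intended log window:
  9: leaving pack_ledger with 2
  10: stage result 14
  11: bind_quota called with 14, 3
Execution walk:
  merge_totals([10, 10, 7, 2]) -> 29  [called from pick_anchor, line 29]
  pack_ledger([10, 10, 7, 2], 10) -> 2  [called from pick_anchor, line 30]
  pick_anchor([10, 10, 7, 2], 10) -> 14  [called from main, line 44]
  bind_quota(14, 4) -> 3  [called from main, line 46]
Log origin:
  1: emitted by main (line 43)
  2: emitted by merge_totals (line 2)
  3-6: emitted by merge_totals (line 6)
  7: emitted by merge_totals (line 7)
  8: emitted by pack_ledger (line 11)
  9: emitted by pack_ledger (line 16)
  10: emitted by main (line 45)
  11: emitted by bind_quota (line 35)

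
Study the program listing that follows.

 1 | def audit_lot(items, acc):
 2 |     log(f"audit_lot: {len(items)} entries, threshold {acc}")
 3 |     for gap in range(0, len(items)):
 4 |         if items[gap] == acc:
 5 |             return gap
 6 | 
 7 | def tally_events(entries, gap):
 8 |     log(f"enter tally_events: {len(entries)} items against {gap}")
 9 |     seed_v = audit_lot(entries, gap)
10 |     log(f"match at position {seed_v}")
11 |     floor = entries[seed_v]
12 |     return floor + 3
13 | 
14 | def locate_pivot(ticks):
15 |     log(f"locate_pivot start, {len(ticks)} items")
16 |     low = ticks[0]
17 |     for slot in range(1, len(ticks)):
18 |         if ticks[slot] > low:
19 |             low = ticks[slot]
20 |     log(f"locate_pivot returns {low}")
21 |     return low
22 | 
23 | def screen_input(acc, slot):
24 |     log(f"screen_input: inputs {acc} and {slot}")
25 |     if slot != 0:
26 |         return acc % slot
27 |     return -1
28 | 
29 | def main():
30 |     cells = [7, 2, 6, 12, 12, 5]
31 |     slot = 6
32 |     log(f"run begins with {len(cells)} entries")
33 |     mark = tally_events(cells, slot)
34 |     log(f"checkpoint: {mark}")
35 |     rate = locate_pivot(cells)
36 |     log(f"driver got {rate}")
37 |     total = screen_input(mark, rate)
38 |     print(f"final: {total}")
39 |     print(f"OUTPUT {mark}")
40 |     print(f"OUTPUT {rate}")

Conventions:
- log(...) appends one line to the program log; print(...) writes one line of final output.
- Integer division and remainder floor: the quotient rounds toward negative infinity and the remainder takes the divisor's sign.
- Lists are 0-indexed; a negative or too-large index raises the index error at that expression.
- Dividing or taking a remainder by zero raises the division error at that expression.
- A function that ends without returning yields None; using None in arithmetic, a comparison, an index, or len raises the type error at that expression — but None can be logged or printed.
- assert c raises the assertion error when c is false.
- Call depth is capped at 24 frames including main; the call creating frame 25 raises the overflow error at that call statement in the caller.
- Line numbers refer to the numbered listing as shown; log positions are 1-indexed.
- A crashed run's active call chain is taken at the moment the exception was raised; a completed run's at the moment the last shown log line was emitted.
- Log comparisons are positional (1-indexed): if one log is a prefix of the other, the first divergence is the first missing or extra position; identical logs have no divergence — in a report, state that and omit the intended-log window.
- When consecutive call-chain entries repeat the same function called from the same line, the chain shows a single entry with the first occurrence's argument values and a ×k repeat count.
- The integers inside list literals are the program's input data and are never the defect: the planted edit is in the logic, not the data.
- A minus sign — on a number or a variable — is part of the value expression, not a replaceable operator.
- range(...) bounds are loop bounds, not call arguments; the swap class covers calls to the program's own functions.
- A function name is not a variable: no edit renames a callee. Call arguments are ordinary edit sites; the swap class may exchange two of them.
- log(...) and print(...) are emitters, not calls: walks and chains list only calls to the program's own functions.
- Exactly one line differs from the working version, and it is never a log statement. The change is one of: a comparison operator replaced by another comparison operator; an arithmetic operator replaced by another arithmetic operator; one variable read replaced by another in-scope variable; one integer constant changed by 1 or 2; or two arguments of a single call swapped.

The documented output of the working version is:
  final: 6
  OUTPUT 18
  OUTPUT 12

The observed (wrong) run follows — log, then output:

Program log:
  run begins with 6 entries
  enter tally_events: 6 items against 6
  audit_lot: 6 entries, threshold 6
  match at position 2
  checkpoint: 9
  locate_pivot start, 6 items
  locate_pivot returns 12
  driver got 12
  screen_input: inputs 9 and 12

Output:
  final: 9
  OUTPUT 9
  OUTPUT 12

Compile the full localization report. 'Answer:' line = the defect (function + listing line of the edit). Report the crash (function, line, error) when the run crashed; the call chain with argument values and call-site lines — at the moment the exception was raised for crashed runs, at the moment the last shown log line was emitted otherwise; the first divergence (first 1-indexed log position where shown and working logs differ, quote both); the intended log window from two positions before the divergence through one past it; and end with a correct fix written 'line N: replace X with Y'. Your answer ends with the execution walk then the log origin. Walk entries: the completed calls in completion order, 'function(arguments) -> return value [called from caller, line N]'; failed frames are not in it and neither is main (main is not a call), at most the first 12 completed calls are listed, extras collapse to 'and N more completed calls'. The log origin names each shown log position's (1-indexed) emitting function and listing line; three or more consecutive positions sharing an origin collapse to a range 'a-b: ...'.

Answer: the defect is in tally_events at line 12.
Key fact: Everything matches until log position 5, which reads 'checkpoint: 9' in place of 'checkpoint: 18'.
Call chain: main -> screen_input(9, 12) (called at line 37).
First divergence: position 5 — the shown line 'checkpoint: 9' should read 'checkpoint: 18'.
Intended log window:
  3: audit_lot: 6 entries, threshold 6
  4: match at position 2
  5: checkpoint: 18
  6: locate_pivot start, 6 items
Execution walk:
  audit_lot([7, 2, 6, 12, 12, 5], 6) -> 2  [called from tally_events, line 9]
  tally_events([7, 2, 6, 12, 12, 5], 6) -> 9  [called from main, line 33]
  locate_pivot([7, 2, 6, 12, 12, 5]) -> 12  [called from main, line 35]
  screen_input(9, 12) -> 9  [called from main, line 37]
Log origin:
  1 — main, line 32
  2 — tally_events, line 8
  3 — audit_lot, line 2
  4 — tally_events, line 10
  5 — main, line 34
  6 — locate_pivot, line 15
  7 — locate_pivot, line 20
  8 — main, line 36
  9 — screen_input, line 24
A correct fix: line 12: replace `+` with `*`.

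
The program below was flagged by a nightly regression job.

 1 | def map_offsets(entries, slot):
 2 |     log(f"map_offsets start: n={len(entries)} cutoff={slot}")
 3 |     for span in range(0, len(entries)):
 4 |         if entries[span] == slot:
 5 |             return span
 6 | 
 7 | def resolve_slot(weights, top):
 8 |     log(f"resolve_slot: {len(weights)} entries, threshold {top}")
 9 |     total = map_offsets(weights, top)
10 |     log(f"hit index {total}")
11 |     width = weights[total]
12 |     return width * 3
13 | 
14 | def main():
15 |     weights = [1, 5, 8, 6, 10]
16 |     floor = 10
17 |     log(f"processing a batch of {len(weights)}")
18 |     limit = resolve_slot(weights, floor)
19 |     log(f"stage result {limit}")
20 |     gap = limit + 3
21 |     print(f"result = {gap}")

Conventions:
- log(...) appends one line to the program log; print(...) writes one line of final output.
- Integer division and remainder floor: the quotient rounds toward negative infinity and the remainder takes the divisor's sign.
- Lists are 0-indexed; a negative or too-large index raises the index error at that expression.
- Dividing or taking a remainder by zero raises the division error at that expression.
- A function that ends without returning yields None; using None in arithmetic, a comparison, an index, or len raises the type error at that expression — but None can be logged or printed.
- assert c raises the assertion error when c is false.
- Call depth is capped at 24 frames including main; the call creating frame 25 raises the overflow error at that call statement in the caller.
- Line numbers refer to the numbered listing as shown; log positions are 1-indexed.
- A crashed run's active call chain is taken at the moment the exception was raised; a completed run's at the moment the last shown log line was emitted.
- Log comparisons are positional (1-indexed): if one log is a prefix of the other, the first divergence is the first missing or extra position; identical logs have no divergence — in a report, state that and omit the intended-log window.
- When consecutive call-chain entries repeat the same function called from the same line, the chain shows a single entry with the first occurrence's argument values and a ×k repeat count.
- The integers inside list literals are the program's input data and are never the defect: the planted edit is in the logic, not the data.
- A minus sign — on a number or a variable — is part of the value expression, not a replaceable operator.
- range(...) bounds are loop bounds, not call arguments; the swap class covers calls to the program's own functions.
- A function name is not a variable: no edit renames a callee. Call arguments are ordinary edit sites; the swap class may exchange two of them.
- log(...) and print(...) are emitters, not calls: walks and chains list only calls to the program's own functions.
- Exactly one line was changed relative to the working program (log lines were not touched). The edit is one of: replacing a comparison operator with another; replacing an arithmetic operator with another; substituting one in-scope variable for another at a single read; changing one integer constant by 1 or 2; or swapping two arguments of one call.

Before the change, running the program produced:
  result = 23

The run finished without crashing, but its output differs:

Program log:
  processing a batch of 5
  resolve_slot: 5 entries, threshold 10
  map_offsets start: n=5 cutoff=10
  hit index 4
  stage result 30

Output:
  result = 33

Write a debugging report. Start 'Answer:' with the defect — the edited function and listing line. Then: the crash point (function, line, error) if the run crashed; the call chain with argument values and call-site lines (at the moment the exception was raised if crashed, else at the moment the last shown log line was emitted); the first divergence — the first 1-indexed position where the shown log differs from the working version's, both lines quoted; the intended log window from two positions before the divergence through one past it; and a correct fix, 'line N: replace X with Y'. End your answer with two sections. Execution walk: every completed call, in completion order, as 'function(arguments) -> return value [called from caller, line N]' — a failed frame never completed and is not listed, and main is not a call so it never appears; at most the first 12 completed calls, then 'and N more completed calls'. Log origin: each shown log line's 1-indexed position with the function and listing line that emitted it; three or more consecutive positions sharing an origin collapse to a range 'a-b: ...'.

Answer: the defect is in resolve_slot at line 12.
Key fact: At log position 5 the runs split — shown 'stage result 30', but the working version logs 'stage result 20'.
Call chain: main.
First divergence: at position 5 the run shows 'stage result 30' where the working version logs 'stage result 20'.
Intended log window:
  3: map_offsets start: n=5 cutoff=10
  4: hit index 4
  5: stage result 20
Execution walk:
  map_offsets([1, 5, 8, 6, 10], 10) -> 4  [called from resolve_slot, line 9]
  resolve_slot([1, 5, 8, 6, 10], 10) -> 30  [called from main, line 18]
Log origins:
  1 — main, line 17
  2 — resolve_slot, line 8
  3 — map_offsets, line 2
  4 — resolve_slot, line 10
  5 — main, line 19
A correct fix: line 12: replace `3` with `2`.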